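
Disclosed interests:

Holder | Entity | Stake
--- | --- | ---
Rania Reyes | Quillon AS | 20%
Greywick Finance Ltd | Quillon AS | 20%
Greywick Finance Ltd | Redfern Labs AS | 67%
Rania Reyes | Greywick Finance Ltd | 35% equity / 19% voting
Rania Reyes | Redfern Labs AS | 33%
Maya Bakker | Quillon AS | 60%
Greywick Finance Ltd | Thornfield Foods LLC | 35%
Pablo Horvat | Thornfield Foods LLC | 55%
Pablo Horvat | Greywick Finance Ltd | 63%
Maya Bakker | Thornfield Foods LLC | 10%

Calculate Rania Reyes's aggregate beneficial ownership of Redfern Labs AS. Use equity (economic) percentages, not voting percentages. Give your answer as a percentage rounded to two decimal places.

56.45%

Rania reaches Redfern along 2 paths.
Direct stake: 33% = 33%.
Via Greywick: 35% × 67% = 23.45%.
Total: 33% + 23.45% = 56.45%.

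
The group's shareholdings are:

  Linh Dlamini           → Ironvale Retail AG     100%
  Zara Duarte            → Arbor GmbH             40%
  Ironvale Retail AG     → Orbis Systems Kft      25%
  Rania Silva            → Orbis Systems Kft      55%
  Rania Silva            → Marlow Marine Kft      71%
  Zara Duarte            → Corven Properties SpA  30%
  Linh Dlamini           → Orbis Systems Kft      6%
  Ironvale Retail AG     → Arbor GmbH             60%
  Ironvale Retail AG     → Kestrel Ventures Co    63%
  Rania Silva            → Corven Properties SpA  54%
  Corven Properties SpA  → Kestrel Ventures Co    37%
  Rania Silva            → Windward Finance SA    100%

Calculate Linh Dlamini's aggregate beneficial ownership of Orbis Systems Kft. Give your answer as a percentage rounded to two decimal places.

Linh reaches Orbis along 2 paths.
Direct stake: 6% = 6%.
Via Ironvale: 100% × 25% = 25%.
Total: 6% + 25% = 31%.
Rounded: 31.00%.

31.00%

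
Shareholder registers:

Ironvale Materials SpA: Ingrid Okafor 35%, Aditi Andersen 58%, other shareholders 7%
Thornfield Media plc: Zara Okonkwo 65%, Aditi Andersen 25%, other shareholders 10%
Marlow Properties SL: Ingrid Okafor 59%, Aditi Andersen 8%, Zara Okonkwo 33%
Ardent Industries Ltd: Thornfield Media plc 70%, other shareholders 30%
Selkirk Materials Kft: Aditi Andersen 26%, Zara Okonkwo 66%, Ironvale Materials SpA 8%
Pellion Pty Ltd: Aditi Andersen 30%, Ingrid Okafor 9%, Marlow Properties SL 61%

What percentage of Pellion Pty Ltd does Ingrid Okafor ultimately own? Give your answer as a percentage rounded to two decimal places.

44.99%

Ingrid reaches Pellion along 2 paths.
Direct stake: 9% = 9%.
Via Marlow: 59% × 61% = 35.99%.
Total: 9% + 35.99% = 44.99%.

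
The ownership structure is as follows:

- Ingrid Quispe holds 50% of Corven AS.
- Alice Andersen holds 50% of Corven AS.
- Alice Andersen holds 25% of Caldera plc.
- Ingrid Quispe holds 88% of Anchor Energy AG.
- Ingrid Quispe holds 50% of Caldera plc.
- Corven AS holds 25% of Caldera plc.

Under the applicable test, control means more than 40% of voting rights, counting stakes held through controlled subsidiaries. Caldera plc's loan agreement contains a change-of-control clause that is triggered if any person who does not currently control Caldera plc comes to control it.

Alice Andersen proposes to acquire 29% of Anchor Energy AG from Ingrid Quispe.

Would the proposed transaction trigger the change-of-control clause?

The purchase adds only to Alice's holdings (Ingrid's stake shrinks), so Alice is the only person who could newly come to control Caldera.
Alice holds 50% of Corven, so Alice controls Corven.
Corven and Alice together hold 25% + 25% = 50% of Caldera, so Alice controls Caldera.
So Alice already controls Caldera before the transaction.
After the purchase, Alice holds 29% of Anchor directly, and Ingrid's stake falls to 59%.
Alice controlled Caldera already, so this is not a new person acquiring control; every other person's position is unchanged or reduced.
No new person acquires control, so the clause is not triggered.

No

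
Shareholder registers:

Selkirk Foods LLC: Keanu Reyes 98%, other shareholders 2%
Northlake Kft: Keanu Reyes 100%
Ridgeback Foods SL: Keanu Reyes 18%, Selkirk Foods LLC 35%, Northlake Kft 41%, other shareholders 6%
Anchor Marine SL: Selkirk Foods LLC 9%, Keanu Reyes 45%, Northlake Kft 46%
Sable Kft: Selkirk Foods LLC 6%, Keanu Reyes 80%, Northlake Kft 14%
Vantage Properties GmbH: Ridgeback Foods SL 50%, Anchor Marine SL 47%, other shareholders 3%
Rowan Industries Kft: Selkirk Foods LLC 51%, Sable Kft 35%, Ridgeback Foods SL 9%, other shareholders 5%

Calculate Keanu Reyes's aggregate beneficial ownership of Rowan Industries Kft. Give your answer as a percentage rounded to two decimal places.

93.34%

Keanu reaches Rowan along 7 paths.
Via Selkirk: 98% × 51% = 49.98%.
Via Selkirk → Sable: 98% × 6% × 35% = 2.058%.
Via Sable: 80% × 35% = 28%.
Via Northlake → Sable: 100% × 14% × 35% = 4.9%.
Via Ridgeback: 18% × 9% = 1.62%.
Via Selkirk → Ridgeback: 98% × 35% × 9% = 3.087%.
Via Northlake → Ridgeback: 100% × 41% × 9% = 3.69%.
Total: 49.98% + 2.058% + 28% + 4.9% + 1.62% + 3.087% + 3.69% = 93.335%.
Rounded: 93.34%.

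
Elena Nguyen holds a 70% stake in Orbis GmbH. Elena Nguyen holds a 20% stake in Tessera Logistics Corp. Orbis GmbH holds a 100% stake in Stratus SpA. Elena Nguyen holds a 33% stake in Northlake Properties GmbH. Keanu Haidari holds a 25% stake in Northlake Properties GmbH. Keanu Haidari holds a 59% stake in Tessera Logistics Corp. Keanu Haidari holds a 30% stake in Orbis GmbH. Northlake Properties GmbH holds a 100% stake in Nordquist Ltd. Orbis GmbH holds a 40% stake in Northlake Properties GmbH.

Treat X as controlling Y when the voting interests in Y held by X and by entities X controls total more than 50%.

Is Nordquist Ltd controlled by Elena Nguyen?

Yes

Elena holds 70% of Orbis, so Elena controls Orbis.
Elena and Orbis together hold 33% + 40% = 73% of Northlake, so Elena controls Northlake.
Northlake holds 100% of Nordquist, so Elena controls Nordquist.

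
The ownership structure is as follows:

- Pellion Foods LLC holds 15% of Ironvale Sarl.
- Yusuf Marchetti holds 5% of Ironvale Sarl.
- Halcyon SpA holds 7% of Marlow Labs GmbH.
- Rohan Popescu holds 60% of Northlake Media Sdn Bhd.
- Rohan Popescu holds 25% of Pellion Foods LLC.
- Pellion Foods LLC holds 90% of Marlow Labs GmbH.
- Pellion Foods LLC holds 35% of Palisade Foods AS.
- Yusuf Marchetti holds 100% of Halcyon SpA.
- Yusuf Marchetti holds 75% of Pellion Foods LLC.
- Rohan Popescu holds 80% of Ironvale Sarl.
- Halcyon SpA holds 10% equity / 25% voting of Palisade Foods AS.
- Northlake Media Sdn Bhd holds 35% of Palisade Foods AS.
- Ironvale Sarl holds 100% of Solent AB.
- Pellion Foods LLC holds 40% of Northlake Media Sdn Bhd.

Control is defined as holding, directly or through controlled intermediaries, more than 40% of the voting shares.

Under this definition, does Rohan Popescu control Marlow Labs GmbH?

No

Rohan holds 60% of Northlake, so Rohan controls Northlake.
Rohan holds 80% of Ironvale, so Rohan controls Ironvale.
Ironvale holds 100% of Solent, so Rohan controls Solent.
Neither Rohan nor any entity Rohan controls holds any voting interest in Marlow.
So Rohan does not control Marlow.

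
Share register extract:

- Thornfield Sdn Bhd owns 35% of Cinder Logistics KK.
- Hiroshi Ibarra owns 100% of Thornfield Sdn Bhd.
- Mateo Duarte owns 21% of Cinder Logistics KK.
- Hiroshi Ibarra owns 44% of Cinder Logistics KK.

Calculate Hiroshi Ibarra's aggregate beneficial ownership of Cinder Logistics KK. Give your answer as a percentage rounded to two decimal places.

Hiroshi reaches Cinder along 2 paths.
Via Thornfield: 100% × 35% = 35%.
Direct stake: 44% = 44%.
Total: 35% + 44% = 79%.
Rounded: 79.00%.

79.00%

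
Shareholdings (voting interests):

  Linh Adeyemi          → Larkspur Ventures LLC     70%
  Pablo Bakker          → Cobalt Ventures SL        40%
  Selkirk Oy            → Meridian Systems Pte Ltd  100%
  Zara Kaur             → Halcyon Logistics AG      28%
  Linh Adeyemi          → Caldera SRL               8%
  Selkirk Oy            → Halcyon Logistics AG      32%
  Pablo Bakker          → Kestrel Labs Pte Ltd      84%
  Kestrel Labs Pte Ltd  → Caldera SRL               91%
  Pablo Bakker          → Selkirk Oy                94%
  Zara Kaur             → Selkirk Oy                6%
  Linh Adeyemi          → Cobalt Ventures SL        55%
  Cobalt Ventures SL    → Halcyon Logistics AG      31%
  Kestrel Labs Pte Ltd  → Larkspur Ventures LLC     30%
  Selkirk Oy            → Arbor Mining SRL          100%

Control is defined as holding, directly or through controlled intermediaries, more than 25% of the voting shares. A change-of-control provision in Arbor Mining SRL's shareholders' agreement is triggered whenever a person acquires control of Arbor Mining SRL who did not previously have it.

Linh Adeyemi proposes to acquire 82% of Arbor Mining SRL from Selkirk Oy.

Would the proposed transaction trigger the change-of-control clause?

Yes

The purchase adds only to Linh's holdings (Selkirk's stake shrinks), so Linh is the only person who could newly come to control Arbor.
Linh holds 55% of Cobalt, so Linh controls Cobalt.
Cobalt holds 31% of Halcyon, so Linh controls Halcyon.
Linh holds 70% of Larkspur, so Linh controls Larkspur.
Neither Linh nor any entity Linh controls holds any voting interest in Arbor.
So before the transaction, Linh does not control Arbor.
After the purchase, Linh holds 82% of Arbor directly, and Selkirk's stake falls to 18%.
Linh holds 82% of Arbor, so Linh controls Arbor.
Linh did not control Arbor before and does after, so the clause is triggered.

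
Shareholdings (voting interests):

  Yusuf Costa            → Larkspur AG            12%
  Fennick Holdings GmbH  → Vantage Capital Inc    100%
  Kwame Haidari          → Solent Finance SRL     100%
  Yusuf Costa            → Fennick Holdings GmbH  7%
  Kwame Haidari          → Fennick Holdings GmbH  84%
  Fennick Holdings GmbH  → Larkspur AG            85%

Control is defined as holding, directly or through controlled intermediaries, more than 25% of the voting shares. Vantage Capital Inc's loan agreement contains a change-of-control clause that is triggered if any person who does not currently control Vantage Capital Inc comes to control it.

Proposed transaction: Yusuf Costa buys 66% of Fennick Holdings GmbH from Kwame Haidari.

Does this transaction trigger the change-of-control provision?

The purchase adds only to Yusuf's holdings (Kwame's stake shrinks), so Yusuf is the only person who could newly come to control Vantage.
Yusuf's largest direct stake is 12% in Larkspur, which does not meet the threshold, so Yusuf controls no company.
Neither Yusuf nor any entity Yusuf controls holds any voting interest in Vantage.
So before the transaction, Yusuf does not control Vantage.
After the purchase, Yusuf's direct stake in Fennick rises to 7% + 66% = 73%, and Kwame's stake falls to 18%.
Yusuf holds 73% of Fennick, so Yusuf controls Fennick.
Fennick holds 100% of Vantage, so Yusuf controls Vantage.
Yusuf did not control Vantage before and does after, so the clause is triggered.

Yes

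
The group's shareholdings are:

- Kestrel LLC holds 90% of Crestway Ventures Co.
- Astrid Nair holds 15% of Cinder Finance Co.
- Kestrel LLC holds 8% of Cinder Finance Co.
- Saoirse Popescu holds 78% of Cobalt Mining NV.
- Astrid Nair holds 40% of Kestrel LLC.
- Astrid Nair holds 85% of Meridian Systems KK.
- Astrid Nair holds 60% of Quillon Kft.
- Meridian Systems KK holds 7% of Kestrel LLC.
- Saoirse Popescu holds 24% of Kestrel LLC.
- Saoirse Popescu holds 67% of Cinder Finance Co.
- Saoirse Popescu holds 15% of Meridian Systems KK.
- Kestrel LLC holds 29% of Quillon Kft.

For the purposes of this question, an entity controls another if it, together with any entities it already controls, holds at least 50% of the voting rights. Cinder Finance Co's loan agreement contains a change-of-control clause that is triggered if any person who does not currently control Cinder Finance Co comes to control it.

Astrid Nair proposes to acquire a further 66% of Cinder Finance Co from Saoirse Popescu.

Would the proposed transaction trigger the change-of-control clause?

Yes

The purchase adds only to Astrid's holdings (Saoirse's stake shrinks), so Astrid is the only person who could newly come to control Cinder.
Astrid holds 85% of Meridian, so Astrid controls Meridian.
Astrid holds 60% of Quillon, so Astrid controls Quillon.
In Cinder, Astrid's side holds only 15%, not ≥ 50%.
So before the transaction, Astrid does not control Cinder.
After the purchase, Astrid's direct stake in Cinder rises to 15% + 66% = 81%, and Saoirse's stake falls to 1%.
Astrid holds 81% of Cinder, so Astrid controls Cinder.
Astrid did not control Cinder before and does after, so the clause is triggered.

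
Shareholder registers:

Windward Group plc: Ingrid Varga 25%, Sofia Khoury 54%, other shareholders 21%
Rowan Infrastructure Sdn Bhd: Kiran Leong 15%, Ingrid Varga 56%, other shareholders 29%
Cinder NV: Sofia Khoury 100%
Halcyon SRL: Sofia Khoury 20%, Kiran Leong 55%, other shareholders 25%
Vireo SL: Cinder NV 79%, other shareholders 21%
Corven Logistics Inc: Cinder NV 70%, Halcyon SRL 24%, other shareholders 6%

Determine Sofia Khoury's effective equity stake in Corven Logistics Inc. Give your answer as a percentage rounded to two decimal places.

74.80%

Sofia reaches Corven along 2 paths.
Via Cinder: 100% × 70% = 70%.
Via Halcyon: 20% × 24% = 4.8%.
Total: 70% + 4.8% = 74.8%.
Rounded: 74.80%.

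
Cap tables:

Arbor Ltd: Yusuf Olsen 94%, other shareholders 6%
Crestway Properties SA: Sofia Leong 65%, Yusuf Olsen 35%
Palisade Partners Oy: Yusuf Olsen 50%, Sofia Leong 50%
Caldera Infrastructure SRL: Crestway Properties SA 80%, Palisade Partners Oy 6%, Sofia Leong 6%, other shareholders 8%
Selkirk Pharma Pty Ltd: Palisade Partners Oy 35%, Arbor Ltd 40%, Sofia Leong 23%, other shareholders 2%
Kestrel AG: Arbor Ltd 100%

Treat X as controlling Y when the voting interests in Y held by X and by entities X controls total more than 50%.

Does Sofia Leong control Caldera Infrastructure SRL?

Sofia holds 65% of Crestway, so Sofia controls Crestway.
Crestway and Sofia together hold 80% + 6% = 86% of Caldera, so Sofia controls Caldera.

Yes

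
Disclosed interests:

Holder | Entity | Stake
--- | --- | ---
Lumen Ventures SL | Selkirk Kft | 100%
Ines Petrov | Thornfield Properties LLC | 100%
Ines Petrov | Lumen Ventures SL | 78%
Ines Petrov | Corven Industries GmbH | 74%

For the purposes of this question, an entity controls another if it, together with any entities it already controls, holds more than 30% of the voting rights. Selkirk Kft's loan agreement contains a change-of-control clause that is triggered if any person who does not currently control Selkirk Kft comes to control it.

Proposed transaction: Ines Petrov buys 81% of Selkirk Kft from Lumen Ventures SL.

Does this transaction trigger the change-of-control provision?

No

The purchase adds only to Ines's holdings (Lumen's stake shrinks), so Ines is the only person who could newly come to control Selkirk.
Ines holds 78% of Lumen, so Ines controls Lumen.
Lumen holds 100% of Selkirk, so Ines controls Selkirk.
So Ines already controls Selkirk before the transaction.
After the purchase, Ines holds 81% of Selkirk directly, and Lumen's stake falls to 19%.
Ines controlled Selkirk already, so this is not a new person acquiring control; every other person's position is unchanged or reduced.
No new person acquires control, so the clause is not triggered.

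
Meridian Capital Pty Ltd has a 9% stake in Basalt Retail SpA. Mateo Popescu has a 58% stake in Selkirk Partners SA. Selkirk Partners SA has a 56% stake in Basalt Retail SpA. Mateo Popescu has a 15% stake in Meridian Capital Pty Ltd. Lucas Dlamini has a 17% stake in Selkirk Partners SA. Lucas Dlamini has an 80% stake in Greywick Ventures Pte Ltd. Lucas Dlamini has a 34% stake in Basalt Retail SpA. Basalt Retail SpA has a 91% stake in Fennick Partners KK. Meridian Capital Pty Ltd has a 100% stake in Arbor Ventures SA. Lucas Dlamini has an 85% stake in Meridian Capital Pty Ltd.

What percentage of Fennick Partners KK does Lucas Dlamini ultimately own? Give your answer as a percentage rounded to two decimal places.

Lucas reaches Fennick along 3 paths.
Via Selkirk → Basalt: 17% × 56% × 91% = 8.6632%.
Via Basalt: 34% × 91% = 30.94%.
Via Meridian → Basalt: 85% × 9% × 91% = 6.9615%.
Total: 8.6632% + 30.94% + 6.9615% = 46.5647%.
Rounded: 46.56%.

46.56%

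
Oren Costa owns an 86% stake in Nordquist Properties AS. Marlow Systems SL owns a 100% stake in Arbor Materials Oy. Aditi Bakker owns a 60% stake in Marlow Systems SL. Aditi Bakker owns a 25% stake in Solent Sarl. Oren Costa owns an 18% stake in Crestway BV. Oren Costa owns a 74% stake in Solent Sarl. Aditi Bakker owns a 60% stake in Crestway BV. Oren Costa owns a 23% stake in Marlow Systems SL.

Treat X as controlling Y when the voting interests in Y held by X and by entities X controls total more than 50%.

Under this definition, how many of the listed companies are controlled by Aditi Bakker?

Aditi holds 60% of Marlow, so Aditi controls Marlow.
Aditi holds 60% of Crestway, so Aditi controls Crestway.
Marlow holds 100% of Arbor, so Aditi controls Arbor.
No other company's threshold is met.
Aditi controls 3 companies.

3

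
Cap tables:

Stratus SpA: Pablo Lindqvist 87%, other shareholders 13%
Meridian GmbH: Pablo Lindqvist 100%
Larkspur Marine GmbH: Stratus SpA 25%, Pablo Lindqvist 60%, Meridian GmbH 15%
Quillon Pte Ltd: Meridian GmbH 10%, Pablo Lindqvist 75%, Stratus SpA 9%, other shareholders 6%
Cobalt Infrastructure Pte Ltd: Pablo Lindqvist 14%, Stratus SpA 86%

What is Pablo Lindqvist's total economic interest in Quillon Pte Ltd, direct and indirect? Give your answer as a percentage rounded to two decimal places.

Pablo reaches Quillon along 3 paths.
Via Meridian: 100% × 10% = 10%.
Direct stake: 75% = 75%.
Via Stratus: 87% × 9% = 7.83%.
Total: 10% + 75% + 7.83% = 92.83%.

92.83%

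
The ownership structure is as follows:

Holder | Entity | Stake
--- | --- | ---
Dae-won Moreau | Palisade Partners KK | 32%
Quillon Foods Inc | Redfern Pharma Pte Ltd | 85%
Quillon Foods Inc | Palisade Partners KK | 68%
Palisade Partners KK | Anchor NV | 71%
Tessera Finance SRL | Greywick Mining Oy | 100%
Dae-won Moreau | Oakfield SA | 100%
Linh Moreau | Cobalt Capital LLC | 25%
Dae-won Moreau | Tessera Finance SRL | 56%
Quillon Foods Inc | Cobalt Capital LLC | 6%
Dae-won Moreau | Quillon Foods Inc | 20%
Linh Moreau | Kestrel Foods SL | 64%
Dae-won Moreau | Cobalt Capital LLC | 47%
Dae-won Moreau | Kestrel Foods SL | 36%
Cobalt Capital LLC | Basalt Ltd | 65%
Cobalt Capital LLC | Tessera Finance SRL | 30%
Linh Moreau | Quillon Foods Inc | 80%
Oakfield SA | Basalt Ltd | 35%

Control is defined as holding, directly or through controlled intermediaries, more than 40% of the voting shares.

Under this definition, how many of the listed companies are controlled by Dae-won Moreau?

Dae-won holds 100% of Oakfield, so Dae-won controls Oakfield.
Dae-won holds 47% of Cobalt, so Dae-won controls Cobalt.
Oakfield and Cobalt together hold 35% + 65% = 100% of Basalt, so Dae-won controls Basalt.
Cobalt and Dae-won together hold 30% + 56% = 86% of Tessera, so Dae-won controls Tessera.
Tessera holds 100% of Greywick, so Dae-won controls Greywick.
No other company's threshold is met.
Dae-won controls 5 companies.

5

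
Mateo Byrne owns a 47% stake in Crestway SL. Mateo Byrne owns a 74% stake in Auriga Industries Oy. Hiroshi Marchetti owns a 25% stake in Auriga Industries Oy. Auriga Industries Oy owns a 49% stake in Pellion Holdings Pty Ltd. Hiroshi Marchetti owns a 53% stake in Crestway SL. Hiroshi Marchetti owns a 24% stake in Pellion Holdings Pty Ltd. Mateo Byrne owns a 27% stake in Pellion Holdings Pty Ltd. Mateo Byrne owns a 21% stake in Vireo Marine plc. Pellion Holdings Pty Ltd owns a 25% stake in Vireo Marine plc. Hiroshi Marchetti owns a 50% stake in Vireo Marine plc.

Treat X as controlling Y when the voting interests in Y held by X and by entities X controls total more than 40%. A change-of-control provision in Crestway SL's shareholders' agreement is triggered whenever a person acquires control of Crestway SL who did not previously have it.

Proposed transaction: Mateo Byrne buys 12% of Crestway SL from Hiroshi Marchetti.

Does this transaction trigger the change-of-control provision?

No

The purchase adds only to Mateo's holdings (Hiroshi's stake shrinks), so Mateo is the only person who could newly come to control Crestway.
Mateo holds 47% of Crestway, so Mateo controls Crestway.
So Mateo already controls Crestway before the transaction.
After the purchase, Mateo's direct stake in Crestway rises to 47% + 12% = 59%, and Hiroshi's stake falls to 41%.
Mateo controlled Crestway already, so this is not a new person acquiring control; every other person's position is unchanged or reduced.
No new person acquires control, so the clause is not triggered.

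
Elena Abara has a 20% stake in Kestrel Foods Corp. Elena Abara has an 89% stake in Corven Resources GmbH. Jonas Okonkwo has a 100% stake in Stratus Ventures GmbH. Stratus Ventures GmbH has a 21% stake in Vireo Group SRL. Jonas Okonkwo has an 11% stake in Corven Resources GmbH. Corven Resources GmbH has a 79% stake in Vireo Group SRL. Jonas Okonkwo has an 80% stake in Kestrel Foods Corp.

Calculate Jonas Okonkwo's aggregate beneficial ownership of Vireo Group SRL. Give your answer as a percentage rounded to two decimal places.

Jonas reaches Vireo along 2 paths.
Via Stratus: 100% × 21% = 21%.
Via Corven: 11% × 79% = 8.69%.
Total: 21% + 8.69% = 29.69%.

29.69%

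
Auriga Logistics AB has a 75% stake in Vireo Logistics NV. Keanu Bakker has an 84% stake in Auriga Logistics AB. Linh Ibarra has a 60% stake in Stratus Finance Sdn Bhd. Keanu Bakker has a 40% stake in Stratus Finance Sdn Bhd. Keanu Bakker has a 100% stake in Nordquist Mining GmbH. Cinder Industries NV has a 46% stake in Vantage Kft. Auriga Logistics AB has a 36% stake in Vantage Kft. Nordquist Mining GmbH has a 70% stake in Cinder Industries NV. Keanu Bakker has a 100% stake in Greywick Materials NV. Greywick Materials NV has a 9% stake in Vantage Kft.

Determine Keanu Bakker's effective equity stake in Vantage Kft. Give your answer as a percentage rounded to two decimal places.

Keanu reaches Vantage along 3 paths.
Via Auriga: 84% × 36% = 30.24%.
Via Greywick: 100% × 9% = 9%.
Via Nordquist → Cinder: 100% × 70% × 46% = 32.2%.
Total: 30.24% + 9% + 32.2% = 71.44%.

71.44%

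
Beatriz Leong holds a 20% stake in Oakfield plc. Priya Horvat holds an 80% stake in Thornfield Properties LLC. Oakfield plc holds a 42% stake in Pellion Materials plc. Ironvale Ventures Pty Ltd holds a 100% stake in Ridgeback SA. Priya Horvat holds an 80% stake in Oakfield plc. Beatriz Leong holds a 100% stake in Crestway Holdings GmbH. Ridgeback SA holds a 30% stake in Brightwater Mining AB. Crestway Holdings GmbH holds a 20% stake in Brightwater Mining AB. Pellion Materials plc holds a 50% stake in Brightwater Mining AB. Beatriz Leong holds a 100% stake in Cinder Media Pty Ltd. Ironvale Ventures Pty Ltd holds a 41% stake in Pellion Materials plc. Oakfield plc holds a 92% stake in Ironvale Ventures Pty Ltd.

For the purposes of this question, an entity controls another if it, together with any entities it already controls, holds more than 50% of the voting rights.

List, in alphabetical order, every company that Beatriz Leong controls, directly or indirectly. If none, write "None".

Cinder Media Pty Ltd, Crestway Holdings GmbH

Beatriz holds 100% of Crestway, so Beatriz controls Crestway.
Beatriz holds 100% of Cinder, so Beatriz controls Cinder.
No other company's threshold is met.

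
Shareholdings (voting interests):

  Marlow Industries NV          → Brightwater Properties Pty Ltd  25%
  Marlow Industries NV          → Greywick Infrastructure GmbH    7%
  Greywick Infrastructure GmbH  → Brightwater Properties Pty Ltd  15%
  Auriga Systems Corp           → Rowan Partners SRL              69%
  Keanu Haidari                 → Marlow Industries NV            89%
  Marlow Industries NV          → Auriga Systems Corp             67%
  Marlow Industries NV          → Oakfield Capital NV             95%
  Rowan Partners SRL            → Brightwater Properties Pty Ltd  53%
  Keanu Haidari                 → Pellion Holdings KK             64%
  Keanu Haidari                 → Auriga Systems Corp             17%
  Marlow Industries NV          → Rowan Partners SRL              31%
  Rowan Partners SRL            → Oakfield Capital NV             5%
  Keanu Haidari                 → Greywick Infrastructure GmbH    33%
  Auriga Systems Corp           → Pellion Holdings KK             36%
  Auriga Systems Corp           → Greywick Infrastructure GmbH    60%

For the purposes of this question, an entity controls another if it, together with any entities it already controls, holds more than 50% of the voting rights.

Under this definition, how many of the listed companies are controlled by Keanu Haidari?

Keanu holds 89% of Marlow, so Keanu controls Marlow.
Marlow and Keanu together hold 67% + 17% = 84% of Auriga, so Keanu controls Auriga.
Marlow and Auriga together hold 31% + 69% = 100% of Rowan, so Keanu controls Rowan.
Marlow and Auriga and Keanu together hold 7% + 60% + 33% = 100% of Greywick, so Keanu controls Greywick.
Keanu and Auriga together hold 64% + 36% = 100% of Pellion, so Keanu controls Pellion.
Rowan and Marlow together hold 5% + 95% = 100% of Oakfield, so Keanu controls Oakfield.
Rowan and Greywick and Marlow together hold 53% + 15% + 25% = 93% of Brightwater, so Keanu controls Brightwater.
Keanu controls 7 companies.

7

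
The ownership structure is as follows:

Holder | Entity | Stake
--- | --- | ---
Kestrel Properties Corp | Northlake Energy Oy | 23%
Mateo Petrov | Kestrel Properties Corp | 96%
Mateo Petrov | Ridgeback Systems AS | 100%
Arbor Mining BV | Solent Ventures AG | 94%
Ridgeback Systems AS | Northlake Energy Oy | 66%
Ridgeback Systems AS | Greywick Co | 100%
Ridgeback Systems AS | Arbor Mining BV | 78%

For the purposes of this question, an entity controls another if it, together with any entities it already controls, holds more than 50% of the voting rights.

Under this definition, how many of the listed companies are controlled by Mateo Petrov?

6

Mateo holds 96% of Kestrel, so Mateo controls Kestrel.
Mateo holds 100% of Ridgeback, so Mateo controls Ridgeback.
Ridgeback holds 78% of Arbor, so Mateo controls Arbor.
Ridgeback holds 100% of Greywick, so Mateo controls Greywick.
Arbor holds 94% of Solent, so Mateo controls Solent.
Kestrel and Ridgeback together hold 23% + 66% = 89% of Northlake, so Mateo controls Northlake.
Mateo controls 6 companies.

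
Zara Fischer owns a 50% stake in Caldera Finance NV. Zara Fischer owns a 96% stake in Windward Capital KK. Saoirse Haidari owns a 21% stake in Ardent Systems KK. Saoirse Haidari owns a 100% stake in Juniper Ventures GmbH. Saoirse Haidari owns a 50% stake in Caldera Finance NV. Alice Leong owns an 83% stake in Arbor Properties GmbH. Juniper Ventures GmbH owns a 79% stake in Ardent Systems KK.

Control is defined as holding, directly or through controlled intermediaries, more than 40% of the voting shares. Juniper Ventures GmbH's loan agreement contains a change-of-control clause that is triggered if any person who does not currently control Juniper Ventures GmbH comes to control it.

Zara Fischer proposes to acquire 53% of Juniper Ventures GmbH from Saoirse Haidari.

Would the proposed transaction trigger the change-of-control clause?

Yes

The purchase adds only to Zara's holdings (Saoirse's stake shrinks), so Zara is the only person who could newly come to control Juniper.
Zara holds 50% of Caldera, so Zara controls Caldera.
Zara holds 96% of Windward, so Zara controls Windward.
Neither Zara nor any entity Zara controls holds any voting interest in Juniper.
So before the transaction, Zara does not control Juniper.
After the purchase, Zara holds 53% of Juniper directly, and Saoirse's stake falls to 47%.
Zara holds 53% of Juniper, so Zara controls Juniper.
Zara did not control Juniper before and does after, so the clause is triggered.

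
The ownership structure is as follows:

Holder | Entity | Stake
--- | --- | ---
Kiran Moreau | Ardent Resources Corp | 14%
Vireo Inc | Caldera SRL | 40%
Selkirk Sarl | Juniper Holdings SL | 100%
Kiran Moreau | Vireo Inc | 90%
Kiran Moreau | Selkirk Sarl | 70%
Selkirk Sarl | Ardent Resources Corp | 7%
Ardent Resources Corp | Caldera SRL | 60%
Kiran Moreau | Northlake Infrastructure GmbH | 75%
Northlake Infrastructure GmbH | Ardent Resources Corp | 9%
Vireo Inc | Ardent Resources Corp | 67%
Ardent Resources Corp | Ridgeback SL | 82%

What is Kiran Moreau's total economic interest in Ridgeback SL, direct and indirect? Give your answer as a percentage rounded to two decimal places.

Kiran reaches Ridgeback along 4 paths.
Via Vireo → Ardent: 90% × 67% × 82% = 49.446%.
Via Selkirk → Ardent: 70% × 7% × 82% = 4.018%.
Via Northlake → Ardent: 75% × 9% × 82% = 5.535%.
Via Ardent: 14% × 82% = 11.48%.
Total: 49.446% + 4.018% + 5.535% + 11.48% = 70.479%.
Rounded: 70.48%.

70.48%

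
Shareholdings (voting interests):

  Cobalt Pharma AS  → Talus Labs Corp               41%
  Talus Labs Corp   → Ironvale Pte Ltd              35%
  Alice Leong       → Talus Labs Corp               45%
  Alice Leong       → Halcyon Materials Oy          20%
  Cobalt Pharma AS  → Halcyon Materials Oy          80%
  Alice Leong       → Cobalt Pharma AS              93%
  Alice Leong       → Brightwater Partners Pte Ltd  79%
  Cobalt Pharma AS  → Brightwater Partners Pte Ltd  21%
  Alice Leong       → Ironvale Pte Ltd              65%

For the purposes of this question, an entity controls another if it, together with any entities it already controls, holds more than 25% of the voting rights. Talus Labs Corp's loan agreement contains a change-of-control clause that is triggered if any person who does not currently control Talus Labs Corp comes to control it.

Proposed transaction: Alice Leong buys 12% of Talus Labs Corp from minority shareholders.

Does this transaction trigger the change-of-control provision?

No

The purchase changes only Alice's holdings, so Alice is the only person who could newly come to control Talus.
Alice holds 93% of Cobalt, so Alice controls Cobalt.
Alice and Cobalt together hold 45% + 41% = 86% of Talus, so Alice controls Talus.
So Alice already controls Talus before the transaction.
After the purchase, Alice's direct stake in Talus rises to 45% + 12% = 57%.
Alice controlled Talus already, so this is not a new person acquiring control; every other person's position is unchanged or reduced.
No new person acquires control, so the clause is not triggered.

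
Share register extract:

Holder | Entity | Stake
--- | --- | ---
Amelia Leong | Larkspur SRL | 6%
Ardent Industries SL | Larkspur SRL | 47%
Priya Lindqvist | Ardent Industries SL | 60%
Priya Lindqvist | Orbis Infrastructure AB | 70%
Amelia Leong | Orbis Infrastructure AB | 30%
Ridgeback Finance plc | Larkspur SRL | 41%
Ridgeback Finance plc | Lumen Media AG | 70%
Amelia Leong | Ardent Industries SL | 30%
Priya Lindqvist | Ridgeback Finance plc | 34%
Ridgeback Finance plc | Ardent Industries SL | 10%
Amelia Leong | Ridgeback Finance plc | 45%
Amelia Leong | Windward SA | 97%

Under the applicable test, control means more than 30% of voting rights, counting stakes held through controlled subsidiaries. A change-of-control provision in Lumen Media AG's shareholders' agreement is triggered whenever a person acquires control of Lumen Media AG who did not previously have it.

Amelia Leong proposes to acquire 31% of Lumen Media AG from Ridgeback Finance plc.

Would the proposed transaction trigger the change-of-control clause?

No

The purchase adds only to Amelia's holdings (Ridgeback's stake shrinks), so Amelia is the only person who could newly come to control Lumen.
Amelia holds 45% of Ridgeback, so Amelia controls Ridgeback.
Ridgeback holds 70% of Lumen, so Amelia controls Lumen.
So Amelia already controls Lumen before the transaction.
After the purchase, Amelia holds 31% of Lumen directly, and Ridgeback's stake falls to 39%.
Amelia controlled Lumen already, so this is not a new person acquiring control; every other person's position is unchanged or reduced.
No new person acquires control, so the clause is not triggered.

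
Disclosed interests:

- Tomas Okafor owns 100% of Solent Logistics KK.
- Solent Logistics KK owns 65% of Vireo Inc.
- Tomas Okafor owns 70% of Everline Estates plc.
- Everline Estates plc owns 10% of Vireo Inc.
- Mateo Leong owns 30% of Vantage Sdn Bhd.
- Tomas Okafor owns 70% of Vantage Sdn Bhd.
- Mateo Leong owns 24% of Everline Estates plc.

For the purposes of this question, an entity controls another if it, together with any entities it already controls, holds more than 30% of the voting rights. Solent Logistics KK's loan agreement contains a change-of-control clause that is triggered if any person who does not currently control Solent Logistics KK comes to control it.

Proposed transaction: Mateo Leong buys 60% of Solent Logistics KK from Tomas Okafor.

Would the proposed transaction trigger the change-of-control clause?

Yes

The purchase adds only to Mateo's holdings (Tomas's stake shrinks), so Mateo is the only person who could newly come to control Solent.
Mateo's largest direct stake is 30% in Vantage, which does not meet the threshold, so Mateo controls no company.
Neither Mateo nor any entity Mateo controls holds any voting interest in Solent.
So before the transaction, Mateo does not control Solent.
After the purchase, Mateo holds 60% of Solent directly, and Tomas's stake falls to 40%.
Mateo holds 60% of Solent, so Mateo controls Solent.
Mateo did not control Solent before and does after, so the clause is triggered.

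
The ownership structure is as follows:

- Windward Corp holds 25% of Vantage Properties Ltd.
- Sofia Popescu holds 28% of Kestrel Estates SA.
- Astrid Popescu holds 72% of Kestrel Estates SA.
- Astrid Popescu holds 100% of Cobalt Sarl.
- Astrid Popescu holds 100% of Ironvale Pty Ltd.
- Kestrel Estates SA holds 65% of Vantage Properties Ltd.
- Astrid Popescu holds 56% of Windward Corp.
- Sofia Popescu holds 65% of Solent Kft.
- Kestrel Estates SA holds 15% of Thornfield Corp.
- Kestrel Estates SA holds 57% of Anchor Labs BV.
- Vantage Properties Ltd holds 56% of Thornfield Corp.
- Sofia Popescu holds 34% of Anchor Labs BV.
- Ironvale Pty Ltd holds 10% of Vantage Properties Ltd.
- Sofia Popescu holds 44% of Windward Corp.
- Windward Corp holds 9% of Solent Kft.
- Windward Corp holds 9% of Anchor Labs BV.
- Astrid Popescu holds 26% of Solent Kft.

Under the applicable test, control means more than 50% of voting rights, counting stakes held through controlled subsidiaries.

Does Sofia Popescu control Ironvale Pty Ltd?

No

Sofia holds 65% of Solent, so Sofia controls Solent.
Neither Sofia nor any entity Sofia controls holds any voting interest in Ironvale.
So Sofia does not control Ironvale.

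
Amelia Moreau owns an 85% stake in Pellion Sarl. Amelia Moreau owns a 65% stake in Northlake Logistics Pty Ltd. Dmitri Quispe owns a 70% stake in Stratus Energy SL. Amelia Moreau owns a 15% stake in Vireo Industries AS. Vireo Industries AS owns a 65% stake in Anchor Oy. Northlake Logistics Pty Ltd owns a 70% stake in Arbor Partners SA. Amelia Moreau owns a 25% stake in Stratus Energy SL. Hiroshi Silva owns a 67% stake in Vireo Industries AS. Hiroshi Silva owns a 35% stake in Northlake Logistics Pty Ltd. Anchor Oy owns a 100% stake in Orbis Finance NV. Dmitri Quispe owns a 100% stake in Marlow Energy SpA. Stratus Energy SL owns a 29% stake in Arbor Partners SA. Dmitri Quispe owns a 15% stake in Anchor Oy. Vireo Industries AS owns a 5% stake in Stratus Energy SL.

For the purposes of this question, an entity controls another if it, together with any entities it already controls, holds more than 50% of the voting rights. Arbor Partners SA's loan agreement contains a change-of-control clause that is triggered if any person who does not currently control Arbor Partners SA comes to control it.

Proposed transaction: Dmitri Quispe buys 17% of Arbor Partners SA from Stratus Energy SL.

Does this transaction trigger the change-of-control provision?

The purchase adds only to Dmitri's holdings (Stratus's stake shrinks), so Dmitri is the only person who could newly come to control Arbor.
Dmitri holds 70% of Stratus, so Dmitri controls Stratus.
Dmitri holds 100% of Marlow, so Dmitri controls Marlow.
In Arbor, Dmitri's side holds only 29%, not > 50%.
So before the transaction, Dmitri does not control Arbor.
After the purchase, Dmitri holds 17% of Arbor directly, and Stratus's stake falls to 12%.
After the transaction, Dmitri's side holds 12% + 17% = 29% of Arbor, not > 50%, so Dmitri still does not control Arbor.
No new person acquires control, so the clause is not triggered.

No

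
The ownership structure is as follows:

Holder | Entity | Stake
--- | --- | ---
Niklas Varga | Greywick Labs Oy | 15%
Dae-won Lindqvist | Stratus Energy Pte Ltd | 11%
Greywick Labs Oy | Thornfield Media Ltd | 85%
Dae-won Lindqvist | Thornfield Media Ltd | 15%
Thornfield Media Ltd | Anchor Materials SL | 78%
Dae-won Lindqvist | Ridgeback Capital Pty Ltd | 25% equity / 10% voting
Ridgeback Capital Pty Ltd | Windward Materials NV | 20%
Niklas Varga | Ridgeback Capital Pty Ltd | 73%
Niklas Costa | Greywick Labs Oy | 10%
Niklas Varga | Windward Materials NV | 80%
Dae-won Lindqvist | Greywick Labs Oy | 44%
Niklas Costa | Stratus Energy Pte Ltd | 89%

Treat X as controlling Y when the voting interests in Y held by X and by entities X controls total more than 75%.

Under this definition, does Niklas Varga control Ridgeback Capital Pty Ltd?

No

Niklas Varga holds 80% of Windward, so Niklas Varga controls Windward.
In Ridgeback, Niklas Varga's side holds only 73%, not > 75%.
So Niklas Varga does not control Ridgeback.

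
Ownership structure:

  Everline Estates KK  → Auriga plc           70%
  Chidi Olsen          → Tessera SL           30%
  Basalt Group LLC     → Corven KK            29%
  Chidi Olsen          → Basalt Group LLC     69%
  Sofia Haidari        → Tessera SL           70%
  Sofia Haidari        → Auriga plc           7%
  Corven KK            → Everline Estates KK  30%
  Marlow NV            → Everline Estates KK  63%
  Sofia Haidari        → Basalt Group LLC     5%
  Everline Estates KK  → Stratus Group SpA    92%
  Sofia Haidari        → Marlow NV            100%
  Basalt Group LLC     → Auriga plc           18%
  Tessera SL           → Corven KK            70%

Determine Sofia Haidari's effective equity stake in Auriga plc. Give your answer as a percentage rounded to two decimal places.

Sofia reaches Auriga along 5 paths.
Via Basalt → Corven → Everline: 5% × 29% × 30% × 70% = 0.3045%.
Via Tessera → Corven → Everline: 70% × 70% × 30% × 70% = 10.29%.
Via Marlow → Everline: 100% × 63% × 70% = 44.1%.
Direct stake: 7% = 7%.
Via Basalt: 5% × 18% = 0.9%.
Total: 0.3045% + 10.29% + 44.1% + 7% + 0.9% = 62.5945%.
Rounded: 62.59%.

62.59%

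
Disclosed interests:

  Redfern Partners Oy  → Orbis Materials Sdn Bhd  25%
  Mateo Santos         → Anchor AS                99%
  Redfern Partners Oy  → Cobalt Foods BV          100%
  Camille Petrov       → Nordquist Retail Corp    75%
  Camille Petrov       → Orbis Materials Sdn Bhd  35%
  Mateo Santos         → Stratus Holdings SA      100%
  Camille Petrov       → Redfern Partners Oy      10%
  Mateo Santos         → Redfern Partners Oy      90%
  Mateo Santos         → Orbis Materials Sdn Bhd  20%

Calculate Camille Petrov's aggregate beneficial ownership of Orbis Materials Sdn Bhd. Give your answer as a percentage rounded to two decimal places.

37.50%

Camille reaches Orbis along 2 paths.
Direct stake: 35% = 35%.
Via Redfern: 10% × 25% = 2.5%.
Total: 35% + 2.5% = 37.5%.
Rounded: 37.50%.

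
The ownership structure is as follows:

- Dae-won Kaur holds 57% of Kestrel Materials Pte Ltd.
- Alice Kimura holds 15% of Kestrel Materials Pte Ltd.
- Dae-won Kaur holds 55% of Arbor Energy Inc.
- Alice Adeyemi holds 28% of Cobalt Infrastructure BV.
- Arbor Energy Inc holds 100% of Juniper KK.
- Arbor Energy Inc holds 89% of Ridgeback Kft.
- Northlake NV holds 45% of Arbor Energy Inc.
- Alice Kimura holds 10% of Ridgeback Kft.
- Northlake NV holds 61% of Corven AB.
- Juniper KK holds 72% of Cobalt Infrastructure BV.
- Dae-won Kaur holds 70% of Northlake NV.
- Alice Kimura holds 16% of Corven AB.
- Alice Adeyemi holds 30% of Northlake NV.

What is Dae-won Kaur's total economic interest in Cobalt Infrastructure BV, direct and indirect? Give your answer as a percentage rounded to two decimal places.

62.28%

Dae-won reaches Cobalt along 2 paths.
Via Northlake → Arbor → Juniper: 70% × 45% × 100% × 72% = 22.68%.
Via Arbor → Juniper: 55% × 100% × 72% = 39.6%.
Total: 22.68% + 39.6% = 62.28%.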